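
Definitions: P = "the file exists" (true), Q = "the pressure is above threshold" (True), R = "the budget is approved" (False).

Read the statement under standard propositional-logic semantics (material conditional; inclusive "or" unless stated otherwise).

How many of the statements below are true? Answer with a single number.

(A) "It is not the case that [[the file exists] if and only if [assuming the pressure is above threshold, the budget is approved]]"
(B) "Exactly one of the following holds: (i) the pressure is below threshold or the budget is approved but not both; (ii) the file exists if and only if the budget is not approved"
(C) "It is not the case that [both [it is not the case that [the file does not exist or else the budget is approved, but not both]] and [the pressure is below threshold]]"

3

(A): Formalization: ~(P <-> (Q -> R))

Q -> R = T -> F = F
P <-> (Q -> R) = T <-> F = F
~(P <-> (Q -> R)) = ~F = T
Thus (A) is true.

(B): Parsed as (~Q xor R) xor (P <-> ~R)

~Q = ~T = F
~Q xor R = F xor F = F
~R = ~F = T
P <-> ~R = T <-> T = T
(~Q xor R) xor (P <-> ~R) = F xor T = T
So (B) is true.

(C): Formalization: ~(~(~P xor R) & ~Q)

~P = ~T = F
~P xor R = F xor F = F
~(~P xor R) = ~F = T
~Q = ~T = F
~(~P xor R) & ~Q = T & F = F
~(~(~P xor R) & ~Q) = ~F = T
Thus (C) is true.

Count: 3.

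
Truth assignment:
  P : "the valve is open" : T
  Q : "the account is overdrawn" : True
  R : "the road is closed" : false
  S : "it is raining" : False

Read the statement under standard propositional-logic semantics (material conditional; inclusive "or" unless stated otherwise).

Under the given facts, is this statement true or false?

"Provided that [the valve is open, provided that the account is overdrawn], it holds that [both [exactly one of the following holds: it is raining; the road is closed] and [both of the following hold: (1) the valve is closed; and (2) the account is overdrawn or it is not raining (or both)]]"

The statement is false.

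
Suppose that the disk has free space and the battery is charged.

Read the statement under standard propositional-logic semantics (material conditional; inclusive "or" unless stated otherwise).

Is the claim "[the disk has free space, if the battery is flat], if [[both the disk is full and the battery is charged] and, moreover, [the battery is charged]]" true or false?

Let P = "the disk is full" (False), Q = "the battery is charged" (True).
Formalization: ((P and Q) and Q) -> (not Q -> not P)

P and Q = False and True = False
(P and Q) and Q = False and True = False
not Q = not True = False
not P = not False = True
not Q -> not P = False -> True = True
((P and Q) and Q) -> (not Q -> not P) = False -> True = True

The statement is true.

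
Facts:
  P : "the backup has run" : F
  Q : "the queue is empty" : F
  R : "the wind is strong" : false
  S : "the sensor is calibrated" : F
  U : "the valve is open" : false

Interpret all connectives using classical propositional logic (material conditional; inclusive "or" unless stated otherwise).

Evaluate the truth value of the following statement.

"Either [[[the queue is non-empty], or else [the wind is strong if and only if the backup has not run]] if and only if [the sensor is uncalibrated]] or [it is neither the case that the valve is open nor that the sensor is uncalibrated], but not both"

True.

This is ((~Q | (R <-> ~P)) <-> ~S) xor (U nor ~S).

~Q = ~F = T
~P = ~F = T
R <-> ~P = F <-> T = F
~Q | (R <-> ~P) = T | F = T
~S = ~F = T
(~Q | (R <-> ~P)) <-> ~S = T <-> T = T
~S = ~F = T
U nor ~S = F nor T = F
((~Q | (R <-> ~P)) <-> ~S) xor (U nor ~S) = T xor F = T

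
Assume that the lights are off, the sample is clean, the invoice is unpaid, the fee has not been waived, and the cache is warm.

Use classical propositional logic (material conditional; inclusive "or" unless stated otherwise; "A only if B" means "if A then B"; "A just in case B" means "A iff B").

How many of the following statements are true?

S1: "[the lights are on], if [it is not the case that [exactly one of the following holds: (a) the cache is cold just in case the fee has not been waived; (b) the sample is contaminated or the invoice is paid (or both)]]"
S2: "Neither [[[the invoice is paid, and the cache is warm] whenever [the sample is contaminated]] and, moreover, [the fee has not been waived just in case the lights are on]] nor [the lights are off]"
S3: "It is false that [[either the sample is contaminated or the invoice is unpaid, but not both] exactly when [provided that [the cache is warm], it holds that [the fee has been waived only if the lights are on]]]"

Let U = "the cache is warm" (T), S = "the fee has been waived" (F), Q = "the sample is contaminated" (F), R = "the invoice is paid" (F), P = "the lights are on" (F).

S1: In symbols: ¬((¬U ↔ ¬S) ⊕ (Q ∨ R)) → P

¬U = ¬T = F
¬S = ¬F = T
¬U ↔ ¬S = F ↔ T = F
Q ∨ R = F ∨ F = F
(¬U ↔ ¬S) ⊕ (Q ∨ R) = F ⊕ F = F
¬((¬U ↔ ¬S) ⊕ (Q ∨ R)) = ¬F = T
¬((¬U ↔ ¬S) ⊕ (Q ∨ R)) → P = T → F = F
Thus S1 is false.

S2: In symbols: ((Q → (R ∧ U)) ∧ (¬S ↔ P)) ↓ ¬P

R ∧ U = F ∧ T = F
Q → (R ∧ U) = F → F = T
¬S = ¬F = T
¬S ↔ P = T ↔ F = F
(Q → (R ∧ U)) ∧ (¬S ↔ P) = T ∧ F = F
¬P = ¬F = T
((Q → (R ∧ U)) ∧ (¬S ↔ P)) ↓ ¬P = F ↓ T = F
Thus S2 is false.

S3: This is ¬((Q ⊕ ¬R) ↔ (U → (S → P))).

¬R = ¬F = T
Q ⊕ ¬R = F ⊕ T = T
S → P = F → F = T
U → (S → P) = T → T = T
(Q ⊕ ¬R) ↔ (U → (S → P)) = T ↔ T = T
¬((Q ⊕ ¬R) ↔ (U → (S → P))) = ¬T = F
Hence S3 is false.

0 of the 3 statements are true (none).

0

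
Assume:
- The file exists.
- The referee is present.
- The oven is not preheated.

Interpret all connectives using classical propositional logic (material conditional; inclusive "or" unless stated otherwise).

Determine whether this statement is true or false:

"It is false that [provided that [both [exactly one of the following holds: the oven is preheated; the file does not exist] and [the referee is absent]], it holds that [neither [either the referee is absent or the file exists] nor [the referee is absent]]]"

Let W = "the oven is preheated" (F), S = "the file exists" (T), V = "the referee is present" (T).
Formalization: ~(((W xor ~S) & ~V) -> ((~V | S) nor ~V))

~S = ~T = F
W xor ~S = F xor F = F
~V = ~T = F
(W xor ~S) & ~V = F & F = F
~V = ~T = F
~V | S = F | T = T
~V = ~T = F
(~V | S) nor ~V = T nor F = F
((W xor ~S) & ~V) -> ((~V | S) nor ~V) = F -> F = T
~(((W xor ~S) & ~V) -> ((~V | S) nor ~V)) = ~T = F

The statement is false.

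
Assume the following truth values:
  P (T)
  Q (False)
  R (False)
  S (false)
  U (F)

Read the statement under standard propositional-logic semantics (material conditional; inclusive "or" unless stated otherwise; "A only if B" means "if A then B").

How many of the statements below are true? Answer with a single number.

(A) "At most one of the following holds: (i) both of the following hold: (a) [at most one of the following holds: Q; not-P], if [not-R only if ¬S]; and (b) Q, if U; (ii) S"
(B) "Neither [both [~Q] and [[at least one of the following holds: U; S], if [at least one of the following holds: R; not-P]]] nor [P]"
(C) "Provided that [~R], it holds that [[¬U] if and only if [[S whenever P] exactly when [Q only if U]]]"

1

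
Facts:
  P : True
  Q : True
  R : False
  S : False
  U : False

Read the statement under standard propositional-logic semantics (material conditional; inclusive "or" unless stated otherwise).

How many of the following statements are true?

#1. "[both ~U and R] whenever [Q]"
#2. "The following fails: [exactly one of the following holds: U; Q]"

0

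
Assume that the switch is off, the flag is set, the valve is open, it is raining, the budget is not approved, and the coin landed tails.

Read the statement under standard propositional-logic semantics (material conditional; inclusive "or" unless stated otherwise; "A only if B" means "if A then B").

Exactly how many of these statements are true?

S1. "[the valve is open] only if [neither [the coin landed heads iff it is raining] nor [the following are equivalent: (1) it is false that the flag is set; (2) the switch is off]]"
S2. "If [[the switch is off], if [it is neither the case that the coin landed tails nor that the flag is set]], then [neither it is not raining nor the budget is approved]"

2

Let R = "the valve is open" (True), V = "the coin landed heads" (False), S = "it is raining" (True), Q = "the flag is set" (True), P = "the switch is on" (False), U = "the budget is approved" (False).

S1: This is R -> ((V iff S) nor (not Q iff not P)).

V iff S = False iff True = False
not Q = not True = False
not P = not False = True
not Q iff not P = False iff True = False
(V iff S) nor (not Q iff not P) = False nor False = True
R -> ((V iff S) nor (not Q iff not P)) = True -> True = True
Thus S1 is true.

S2: In symbols: ((not V nor Q) -> not P) -> (not S nor U)

not V = not False = True
not V nor Q = True nor True = False
not P = not False = True
(not V nor Q) -> not P = False -> True = True
not S = not True = False
not S nor U = False nor False = True
((not V nor Q) -> not P) -> (not S nor U) = True -> True = True
So S2 is true.

2 of the 2 statements are true.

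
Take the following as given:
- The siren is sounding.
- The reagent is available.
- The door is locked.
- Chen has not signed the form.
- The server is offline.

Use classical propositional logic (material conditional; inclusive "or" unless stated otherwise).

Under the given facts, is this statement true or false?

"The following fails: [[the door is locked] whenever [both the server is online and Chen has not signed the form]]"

False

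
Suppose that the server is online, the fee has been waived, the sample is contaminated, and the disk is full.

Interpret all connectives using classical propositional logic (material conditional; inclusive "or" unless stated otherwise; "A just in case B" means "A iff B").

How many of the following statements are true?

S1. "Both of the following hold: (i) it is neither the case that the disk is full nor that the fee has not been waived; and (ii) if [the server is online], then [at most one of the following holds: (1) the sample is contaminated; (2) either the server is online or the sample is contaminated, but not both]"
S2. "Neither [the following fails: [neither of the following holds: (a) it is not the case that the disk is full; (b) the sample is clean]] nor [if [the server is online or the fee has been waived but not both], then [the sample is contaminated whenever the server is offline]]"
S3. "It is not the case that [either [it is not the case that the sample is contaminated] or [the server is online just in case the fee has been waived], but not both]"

0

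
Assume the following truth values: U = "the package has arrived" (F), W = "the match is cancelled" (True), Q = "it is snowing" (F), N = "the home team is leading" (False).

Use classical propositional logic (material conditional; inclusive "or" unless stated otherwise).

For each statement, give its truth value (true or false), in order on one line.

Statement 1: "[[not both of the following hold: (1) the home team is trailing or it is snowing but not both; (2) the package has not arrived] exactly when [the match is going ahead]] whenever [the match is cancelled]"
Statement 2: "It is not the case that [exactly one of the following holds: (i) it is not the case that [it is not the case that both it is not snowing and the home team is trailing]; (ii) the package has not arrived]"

Statement 1: In symbols: W -> (((~N xor Q) nand ~U) <-> ~W)

~N = ~F = T
~N xor Q = T xor F = T
~U = ~F = T
(~N xor Q) nand ~U = T nand T = F
~W = ~T = F
((~N xor Q) nand ~U) <-> ~W = F <-> F = T
W -> (((~N xor Q) nand ~U) <-> ~W) = T -> T = T
So Statement 1 is true.

Statement 2: This is ~(~(~Q nand ~N) xor ~U).

~Q = ~F = T
~N = ~F = T
~Q nand ~N = T nand T = F
~(~Q nand ~N) = ~F = T
~U = ~F = T
~(~Q nand ~N) xor ~U = T xor T = F
~(~(~Q nand ~N) xor ~U) = ~F = T
Thus Statement 2 is true.

Statement 1 True / Statement 2 True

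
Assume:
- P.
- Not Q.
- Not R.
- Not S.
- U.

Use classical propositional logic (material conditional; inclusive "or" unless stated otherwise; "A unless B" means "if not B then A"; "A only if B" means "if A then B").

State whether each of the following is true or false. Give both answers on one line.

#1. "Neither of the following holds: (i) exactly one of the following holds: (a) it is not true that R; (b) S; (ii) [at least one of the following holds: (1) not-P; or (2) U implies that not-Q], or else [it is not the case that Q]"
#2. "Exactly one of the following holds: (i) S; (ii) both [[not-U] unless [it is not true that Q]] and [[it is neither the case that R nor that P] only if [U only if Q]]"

#1: Formalization: (¬R ⊕ S) ↓ ((¬P ∨ (U → ¬Q)) ∨ ¬Q)

¬R = ¬F = T
¬R ⊕ S = T ⊕ F = T
¬P = ¬T = F
¬Q = ¬F = T
U → ¬Q = T → T = T
¬P ∨ (U → ¬Q) = F ∨ T = T
¬Q = ¬F = T
(¬P ∨ (U → ¬Q)) ∨ ¬Q = T ∨ T = T
(¬R ⊕ S) ↓ ((¬P ∨ (U → ¬Q)) ∨ ¬Q) = T ↓ T = F
So #1 is false.

#2: Formalization: S ⊕ ((¬U ∨ ¬Q) ∧ ((R ↓ P) → (U → Q)))

¬U = ¬T = F
¬Q = ¬F = T
¬U ∨ ¬Q = F ∨ T = T
R ↓ P = F ↓ T = F
U → Q = T → F = F
(R ↓ P) → (U → Q) = F → F = T
(¬U ∨ ¬Q) ∧ ((R ↓ P) → (U → Q)) = T ∧ T = T
S ⊕ ((¬U ∨ ¬Q) ∧ ((R ↓ P) → (U → Q))) = F ⊕ T = T
Hence #2 is true.

#1 False, #2 True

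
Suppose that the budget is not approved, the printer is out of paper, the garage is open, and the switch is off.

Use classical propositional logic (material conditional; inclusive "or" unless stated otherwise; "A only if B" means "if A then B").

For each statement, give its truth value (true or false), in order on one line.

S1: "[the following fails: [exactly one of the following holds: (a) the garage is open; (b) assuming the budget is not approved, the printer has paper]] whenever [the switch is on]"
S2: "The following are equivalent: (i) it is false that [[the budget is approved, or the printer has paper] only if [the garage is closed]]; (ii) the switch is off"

S1 T / S2 F

Let H = "the switch is on" (F), P = "the garage is closed" (F), S = "the budget is approved" (F), Q = "the printer has paper" (F).

S1: This is H → ¬(¬P ⊕ (¬S → Q)).

¬P = ¬F = T
¬S = ¬F = T
¬S → Q = T → F = F
¬P ⊕ (¬S → Q) = T ⊕ F = T
¬(¬P ⊕ (¬S → Q)) = ¬T = F
H → ¬(¬P ⊕ (¬S → Q)) = F → F = T
Thus S1 is true.

S2: This is ¬((S ∨ Q) → P) ↔ ¬H.

S ∨ Q = F ∨ F = F
(S ∨ Q) → P = F → F = T
¬((S ∨ Q) → P) = ¬T = F
¬H = ¬F = T
¬((S ∨ Q) → P) ↔ ¬H = F ↔ T = F
So S2 is false.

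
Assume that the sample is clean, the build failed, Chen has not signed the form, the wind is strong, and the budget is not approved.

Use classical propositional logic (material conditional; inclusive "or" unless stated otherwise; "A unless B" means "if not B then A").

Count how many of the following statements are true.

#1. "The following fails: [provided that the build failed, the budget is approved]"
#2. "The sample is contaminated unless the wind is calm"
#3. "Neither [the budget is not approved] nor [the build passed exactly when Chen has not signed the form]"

1

Let M = "the build passed" (False), V = "the budget is approved" (False), W = "the sample is contaminated" (False), N = "the wind is strong" (True), G = "Chen has signed the form" (False).

#1: This is not (not M -> V).

not M = not False = True
not M -> V = True -> False = False
not (not M -> V) = not False = True
Hence #1 is true.

#2: Formalization: W or not N

not N = not True = False
W or not N = False or False = False
Thus #2 is false.

#3: Formalization: not V nor (M iff not G)

not V = not False = True
not G = not False = True
M iff not G = False iff True = False
not V nor (M iff not G) = True nor False = False
Hence #3 is false.

Count: 1.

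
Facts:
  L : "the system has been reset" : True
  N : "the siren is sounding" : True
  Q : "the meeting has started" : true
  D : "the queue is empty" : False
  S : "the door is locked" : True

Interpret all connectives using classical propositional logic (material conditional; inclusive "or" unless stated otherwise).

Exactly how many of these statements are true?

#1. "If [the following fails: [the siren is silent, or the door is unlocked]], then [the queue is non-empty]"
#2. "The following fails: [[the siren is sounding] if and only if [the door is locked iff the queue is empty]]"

#1: Formalization: ~(~N | ~S) -> ~D

~N = ~T = F
~S = ~T = F
~N | ~S = F | F = F
~(~N | ~S) = ~F = T
~D = ~F = T
~(~N | ~S) -> ~D = T -> T = T
So #1 is true.

#2: This is ~(N <-> (S <-> D)).

S <-> D = T <-> F = F
N <-> (S <-> D) = T <-> F = F
~(N <-> (S <-> D)) = ~F = T
So #2 is true.

Count: 2.

2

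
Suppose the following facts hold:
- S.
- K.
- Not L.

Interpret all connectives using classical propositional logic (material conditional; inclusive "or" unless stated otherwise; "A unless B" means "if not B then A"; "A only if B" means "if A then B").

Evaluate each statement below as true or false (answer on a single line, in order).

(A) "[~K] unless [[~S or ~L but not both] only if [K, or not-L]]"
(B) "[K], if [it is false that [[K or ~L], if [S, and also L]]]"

(A) T, (B) T

(A): In symbols: ¬K ∨ ((¬S ⊕ ¬L) → (K ∨ ¬L))

¬K = ¬T = F
¬S = ¬T = F
¬L = ¬F = T
¬S ⊕ ¬L = F ⊕ T = T
¬L = ¬F = T
K ∨ ¬L = T ∨ T = T
(¬S ⊕ ¬L) → (K ∨ ¬L) = T → T = T
¬K ∨ ((¬S ⊕ ¬L) → (K ∨ ¬L)) = F ∨ T = T
So (A) is true.

(B): Parsed as ¬((S ∧ L) → (K ∨ ¬L)) → K

S ∧ L = T ∧ F = F
¬L = ¬F = T
K ∨ ¬L = T ∨ T = T
(S ∧ L) → (K ∨ ¬L) = F → T = T
¬((S ∧ L) → (K ∨ ¬L)) = ¬T = F
¬((S ∧ L) → (K ∨ ¬L)) → K = F → T = T
Hence (B) is true.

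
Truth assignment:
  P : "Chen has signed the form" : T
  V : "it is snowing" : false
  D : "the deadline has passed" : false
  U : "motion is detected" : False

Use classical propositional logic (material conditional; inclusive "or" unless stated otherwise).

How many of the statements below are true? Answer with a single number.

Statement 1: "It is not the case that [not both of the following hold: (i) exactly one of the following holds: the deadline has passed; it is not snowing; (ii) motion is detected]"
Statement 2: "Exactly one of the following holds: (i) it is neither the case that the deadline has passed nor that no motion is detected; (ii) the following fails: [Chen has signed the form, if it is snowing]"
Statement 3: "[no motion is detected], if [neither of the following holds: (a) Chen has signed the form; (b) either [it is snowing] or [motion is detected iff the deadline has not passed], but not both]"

1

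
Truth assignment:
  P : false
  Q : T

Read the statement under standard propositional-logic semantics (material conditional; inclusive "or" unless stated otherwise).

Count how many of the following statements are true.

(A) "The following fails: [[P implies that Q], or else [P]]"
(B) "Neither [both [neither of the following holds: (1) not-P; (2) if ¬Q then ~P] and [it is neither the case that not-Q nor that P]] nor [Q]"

0

(A): Parsed as not ((P -> Q) or P)

P -> Q = False -> True = True
(P -> Q) or P = True or False = True
not ((P -> Q) or P) = not True = False
So (A) is false.

(B): This is ((not P nor (not Q -> not P)) and (not Q nor P)) nor Q.

not P = not False = True
not Q = not True = False
not P = not False = True
not Q -> not P = False -> True = True
not P nor (not Q -> not P) = True nor True = False
not Q = not True = False
not Q nor P = False nor False = True
(not P nor (not Q -> not P)) and (not Q nor P) = False and True = False
((not P nor (not Q -> not P)) and (not Q nor P)) nor Q = False nor True = False
Thus (B) is false.

0 of the 2 statements are true (none).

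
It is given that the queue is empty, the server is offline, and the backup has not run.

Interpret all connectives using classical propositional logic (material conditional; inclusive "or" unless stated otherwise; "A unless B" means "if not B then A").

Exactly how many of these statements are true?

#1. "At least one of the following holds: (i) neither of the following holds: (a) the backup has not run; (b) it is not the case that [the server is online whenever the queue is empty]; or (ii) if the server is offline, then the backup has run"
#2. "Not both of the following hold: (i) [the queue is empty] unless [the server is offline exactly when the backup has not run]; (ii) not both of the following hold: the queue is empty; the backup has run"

0

Let N = "the backup has run" (F), Q = "the queue is empty" (T), U = "the server is online" (F).

#1: In symbols: (¬N ↓ ¬(Q → U)) ∨ (¬U → N)

¬N = ¬F = T
Q → U = T → F = F
¬(Q → U) = ¬F = T
¬N ↓ ¬(Q → U) = T ↓ T = F
¬U = ¬F = T
¬U → N = T → F = F
(¬N ↓ ¬(Q → U)) ∨ (¬U → N) = F ∨ F = F
Thus #1 is false.

#2: In symbols: (Q ∨ (¬U ↔ ¬N)) ↑ (Q ↑ N)

¬U = ¬F = T
¬N = ¬F = T
¬U ↔ ¬N = T ↔ T = T
Q ∨ (¬U ↔ ¬N) = T ∨ T = T
Q ↑ N = T ↑ F = T
(Q ∨ (¬U ↔ ¬N)) ↑ (Q ↑ N) = T ↑ T = F
Thus #2 is false.

0 of the 2 statements are true (none).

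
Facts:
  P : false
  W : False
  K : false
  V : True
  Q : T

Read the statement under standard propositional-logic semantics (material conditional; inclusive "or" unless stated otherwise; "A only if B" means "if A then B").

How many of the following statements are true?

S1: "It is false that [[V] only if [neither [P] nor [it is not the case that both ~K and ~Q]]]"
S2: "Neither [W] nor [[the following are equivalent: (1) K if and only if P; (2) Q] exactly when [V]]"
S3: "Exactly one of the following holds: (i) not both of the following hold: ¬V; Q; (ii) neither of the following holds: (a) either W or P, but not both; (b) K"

1

S1: Formalization: not (V -> (P nor (not K nand not Q)))

not K = not False = True
not Q = not True = False
not K nand not Q = True nand False = True
P nor (not K nand not Q) = False nor True = False
V -> (P nor (not K nand not Q)) = True -> False = False
not (V -> (P nor (not K nand not Q))) = not False = True
So S1 is true.

S2: Parsed as W nor (((K iff P) iff Q) iff V)

K iff P = False iff False = True
(K iff P) iff Q = True iff True = True
((K iff P) iff Q) iff V = True iff True = True
W nor (((K iff P) iff Q) iff V) = False nor True = False
So S2 is false.

S3: This is (not V nand Q) xor ((W xor P) nor K).

not V = not True = False
not V nand Q = False nand True = True
W xor P = False xor False = False
(W xor P) nor K = False nor False = True
(not V nand Q) xor ((W xor P) nor K) = True xor True = False
Hence S3 is false.

True statements: 1.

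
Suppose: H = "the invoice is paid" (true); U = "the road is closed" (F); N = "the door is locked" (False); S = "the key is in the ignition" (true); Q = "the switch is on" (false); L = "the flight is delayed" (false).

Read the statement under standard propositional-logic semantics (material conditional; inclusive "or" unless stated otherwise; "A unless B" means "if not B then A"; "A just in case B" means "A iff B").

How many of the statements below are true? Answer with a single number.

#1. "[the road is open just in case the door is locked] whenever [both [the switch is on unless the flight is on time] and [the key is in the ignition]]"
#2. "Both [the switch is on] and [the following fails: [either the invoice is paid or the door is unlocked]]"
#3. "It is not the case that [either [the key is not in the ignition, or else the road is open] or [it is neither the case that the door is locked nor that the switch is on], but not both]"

#1: Formalization: ((Q | ~L) & S) -> (~U <-> N)

~L = ~F = T
Q | ~L = F | T = T
(Q | ~L) & S = T & T = T
~U = ~F = T
~U <-> N = T <-> F = F
((Q | ~L) & S) -> (~U <-> N) = T -> F = F
Hence #1 is false.

#2: Parsed as Q & ~(H | ~N)

~N = ~F = T
H | ~N = T | T = T
~(H | ~N) = ~T = F
Q & ~(H | ~N) = F & F = F
Hence #2 is false.

#3: In symbols: ~((~S | ~U) xor (N nor Q))

~S = ~T = F
~U = ~F = T
~S | ~U = F | T = T
N nor Q = F nor F = T
(~S | ~U) xor (N nor Q) = T xor T = F
~((~S | ~U) xor (N nor Q)) = ~F = T
Hence #3 is true.

Count: 1.

1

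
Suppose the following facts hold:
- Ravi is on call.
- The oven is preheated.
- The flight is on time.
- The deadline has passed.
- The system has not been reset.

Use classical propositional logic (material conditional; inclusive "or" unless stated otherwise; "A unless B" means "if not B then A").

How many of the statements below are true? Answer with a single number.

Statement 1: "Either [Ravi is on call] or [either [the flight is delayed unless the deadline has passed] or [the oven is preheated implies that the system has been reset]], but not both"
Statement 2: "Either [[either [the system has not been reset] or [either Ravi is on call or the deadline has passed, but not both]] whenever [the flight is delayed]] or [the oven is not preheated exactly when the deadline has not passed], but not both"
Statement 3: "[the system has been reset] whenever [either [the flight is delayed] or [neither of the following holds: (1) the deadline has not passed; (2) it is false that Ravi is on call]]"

0

Let V = "Ravi is on call" (T), M = "the flight is delayed" (F), H = "the deadline has passed" (T), G = "the oven is preheated" (T), P = "the system has been reset" (F).

Statement 1: Formalization: V xor ((M | H) | (G -> P))

M | H = F | T = T
G -> P = T -> F = F
(M | H) | (G -> P) = T | F = T
V xor ((M | H) | (G -> P)) = T xor T = F
So Statement 1 is false.

Statement 2: Formalization: (M -> (~P | (V xor H))) xor (~G <-> ~H)

~P = ~F = T
V xor H = T xor T = F
~P | (V xor H) = T | F = T
M -> (~P | (V xor H)) = F -> T = T
~G = ~T = F
~H = ~T = F
~G <-> ~H = F <-> F = T
(M -> (~P | (V xor H))) xor (~G <-> ~H) = T xor T = F
Hence Statement 2 is false.

Statement 3: Parsed as (M | (~H nor ~V)) -> P

~H = ~T = F
~V = ~T = F
~H nor ~V = F nor F = T
M | (~H nor ~V) = F | T = T
(M | (~H nor ~V)) -> P = T -> F = F
Hence Statement 3 is false.

0 of the 3 statements are true (none).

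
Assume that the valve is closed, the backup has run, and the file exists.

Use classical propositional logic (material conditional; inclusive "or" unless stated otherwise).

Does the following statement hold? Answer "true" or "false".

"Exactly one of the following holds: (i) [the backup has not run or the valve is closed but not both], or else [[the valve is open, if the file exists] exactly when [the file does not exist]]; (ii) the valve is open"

true

Let P = "the backup has run" (True), Q = "the valve is open" (False), M = "the file exists" (True).
Parsed as ((not P xor not Q) or ((M -> Q) iff not M)) xor Q

not P = not True = False
not Q = not False = True
not P xor not Q = False xor True = True
M -> Q = True -> False = False
not M = not True = False
(M -> Q) iff not M = False iff False = True
(not P xor not Q) or ((M -> Q) iff not M) = True or True = True
((not P xor not Q) or ((M -> Q) iff not M)) xor Q = True xor False = True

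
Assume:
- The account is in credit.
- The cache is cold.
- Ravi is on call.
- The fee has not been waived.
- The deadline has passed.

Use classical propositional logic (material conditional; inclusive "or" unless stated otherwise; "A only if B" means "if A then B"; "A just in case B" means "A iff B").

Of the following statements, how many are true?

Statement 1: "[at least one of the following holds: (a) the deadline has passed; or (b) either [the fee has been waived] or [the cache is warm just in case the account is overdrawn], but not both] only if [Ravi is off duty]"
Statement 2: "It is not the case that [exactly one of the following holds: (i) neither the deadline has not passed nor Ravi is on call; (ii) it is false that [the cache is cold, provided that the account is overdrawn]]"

1

Let U = "the deadline has passed" (T), S = "the fee has been waived" (F), Q = "the cache is warm" (F), P = "the account is overdrawn" (F), R = "Ravi is on call" (T).

Statement 1: This is (U | (S xor (Q <-> P))) -> ~R.

Q <-> P = F <-> F = T
S xor (Q <-> P) = F xor T = T
U | (S xor (Q <-> P)) = T | T = T
~R = ~T = F
(U | (S xor (Q <-> P))) -> ~R = T -> F = F
Hence Statement 1 is false.

Statement 2: In symbols: ~((~U nor R) xor ~(P -> ~Q))

~U = ~T = F
~U nor R = F nor T = F
~Q = ~F = T
P -> ~Q = F -> T = T
~(P -> ~Q) = ~T = F
(~U nor R) xor ~(P -> ~Q) = F xor F = F
~((~U nor R) xor ~(P -> ~Q)) = ~F = T
So Statement 2 is true.

1 of the 2 statements is true.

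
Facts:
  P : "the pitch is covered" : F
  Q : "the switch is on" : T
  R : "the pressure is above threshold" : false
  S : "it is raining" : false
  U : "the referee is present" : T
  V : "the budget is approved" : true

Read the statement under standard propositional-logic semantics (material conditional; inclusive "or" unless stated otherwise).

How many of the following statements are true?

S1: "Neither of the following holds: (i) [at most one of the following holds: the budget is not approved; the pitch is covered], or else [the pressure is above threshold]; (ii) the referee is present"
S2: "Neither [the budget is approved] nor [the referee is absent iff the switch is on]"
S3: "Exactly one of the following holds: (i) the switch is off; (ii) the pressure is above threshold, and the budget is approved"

0

S1: Formalization: ((¬V ↑ P) ∨ R) ↓ U

¬V = ¬T = F
¬V ↑ P = F ↑ F = T
(¬V ↑ P) ∨ R = T ∨ F = T
((¬V ↑ P) ∨ R) ↓ U = T ↓ T = F
Thus S1 is false.

S2: Formalization: V ↓ (¬U ↔ Q)

¬U = ¬T = F
¬U ↔ Q = F ↔ T = F
V ↓ (¬U ↔ Q) = T ↓ F = F
So S2 is false.

S3: Formalization: ¬Q ⊕ (R ∧ V)

¬Q = ¬T = F
R ∧ V = F ∧ T = F
¬Q ⊕ (R ∧ V) = F ⊕ F = F
So S3 is false.

0 of the 3 statements are true (none).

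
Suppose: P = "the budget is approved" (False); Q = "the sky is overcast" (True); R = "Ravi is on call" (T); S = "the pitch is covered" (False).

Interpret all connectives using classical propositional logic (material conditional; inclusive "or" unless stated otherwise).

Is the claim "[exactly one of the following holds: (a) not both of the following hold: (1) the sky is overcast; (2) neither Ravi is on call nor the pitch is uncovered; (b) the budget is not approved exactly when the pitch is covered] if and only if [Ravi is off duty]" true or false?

false

Values: Q=True, R=True, S=False, P=False.
This is ((Q nand (R nor not S)) xor (not P iff S)) iff not R.

not S = not False = True
R nor not S = True nor True = False
Q nand (R nor not S) = True nand False = True
not P = not False = True
not P iff S = True iff False = False
(Q nand (R nor not S)) xor (not P iff S) = True xor False = True
not R = not True = False
((Q nand (R nor not S)) xor (not P iff S)) iff not R = True iff False = False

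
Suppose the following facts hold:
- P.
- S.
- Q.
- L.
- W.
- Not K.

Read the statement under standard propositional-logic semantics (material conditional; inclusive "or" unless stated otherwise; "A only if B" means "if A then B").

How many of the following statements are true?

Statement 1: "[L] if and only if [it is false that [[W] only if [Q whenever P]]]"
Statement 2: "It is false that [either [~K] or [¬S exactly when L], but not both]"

0

Statement 1: In symbols: L ↔ ¬(W → (P → Q))

P → Q = T → T = T
W → (P → Q) = T → T = T
¬(W → (P → Q)) = ¬T = F
L ↔ ¬(W → (P → Q)) = T ↔ F = F
So Statement 1 is false.

Statement 2: In symbols: ¬(¬K ⊕ (¬S ↔ L))

¬K = ¬F = T
¬S = ¬T = F
¬S ↔ L = F ↔ T = F
¬K ⊕ (¬S ↔ L) = T ⊕ F = T
¬(¬K ⊕ (¬S ↔ L)) = ¬T = F
Hence Statement 2 is false.

True statements: 0 (none).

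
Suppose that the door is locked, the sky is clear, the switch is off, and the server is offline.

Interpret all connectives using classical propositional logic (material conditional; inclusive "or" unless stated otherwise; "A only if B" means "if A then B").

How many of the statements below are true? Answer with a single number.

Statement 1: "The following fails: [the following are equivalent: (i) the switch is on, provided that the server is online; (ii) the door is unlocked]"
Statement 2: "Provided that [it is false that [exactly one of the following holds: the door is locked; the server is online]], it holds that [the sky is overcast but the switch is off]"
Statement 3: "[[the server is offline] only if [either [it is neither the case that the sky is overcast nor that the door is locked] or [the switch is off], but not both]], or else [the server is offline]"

Let S = "the server is online" (False), H = "the switch is on" (False), W = "the door is locked" (True), L = "the sky is overcast" (False).

Statement 1: Parsed as not ((S -> H) iff not W)

S -> H = False -> False = True
not W = not True = False
(S -> H) iff not W = True iff False = False
not ((S -> H) iff not W) = not False = True
Thus Statement 1 is true.

Statement 2: In symbols: not (W xor S) -> (L and not H)

W xor S = True xor False = True
not (W xor S) = not True = False
not H = not False = True
L and not H = False and True = False
not (W xor S) -> (L and not H) = False -> False = True
Thus Statement 2 is true.

Statement 3: This is (not S -> ((L nor W) xor not H)) or not S.

not S = not False = True
L nor W = False nor True = False
not H = not False = True
(L nor W) xor not H = False xor True = True
not S -> ((L nor W) xor not H) = True -> True = True
not S = not False = True
(not S -> ((L nor W) xor not H)) or not S = True or True = True
Thus Statement 3 is true.

3 of the 3 statements are true (Statement 1, Statement 2, Statement 3).

3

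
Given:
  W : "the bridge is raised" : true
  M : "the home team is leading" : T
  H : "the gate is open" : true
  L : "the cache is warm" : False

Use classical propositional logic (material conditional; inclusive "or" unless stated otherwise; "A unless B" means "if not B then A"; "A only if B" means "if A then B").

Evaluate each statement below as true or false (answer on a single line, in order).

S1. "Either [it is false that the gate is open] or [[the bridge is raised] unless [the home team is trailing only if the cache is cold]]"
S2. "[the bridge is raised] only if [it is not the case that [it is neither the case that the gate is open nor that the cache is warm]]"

S1: In symbols: not H or (W or (not M -> not L))

not H = not True = False
not M = not True = False
not L = not False = True
not M -> not L = False -> True = True
W or (not M -> not L) = True or True = True
not H or (W or (not M -> not L)) = False or True = True
Thus S1 is true.

S2: Parsed as W -> not (H nor L)

H nor L = True nor False = False
not (H nor L) = not False = True
W -> not (H nor L) = True -> True = True
So S2 is true.

S1 true, S2 true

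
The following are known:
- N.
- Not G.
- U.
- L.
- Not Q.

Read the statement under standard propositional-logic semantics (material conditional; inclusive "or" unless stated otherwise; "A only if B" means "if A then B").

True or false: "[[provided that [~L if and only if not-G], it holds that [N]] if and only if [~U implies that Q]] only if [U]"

True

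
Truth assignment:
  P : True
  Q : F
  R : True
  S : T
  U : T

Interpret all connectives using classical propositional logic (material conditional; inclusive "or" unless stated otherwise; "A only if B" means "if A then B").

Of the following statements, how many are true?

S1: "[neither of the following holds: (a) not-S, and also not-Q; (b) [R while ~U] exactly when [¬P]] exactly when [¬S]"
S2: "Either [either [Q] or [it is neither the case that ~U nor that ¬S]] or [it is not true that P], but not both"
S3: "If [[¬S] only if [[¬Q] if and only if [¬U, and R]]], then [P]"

S1: In symbols: ((¬S ∧ ¬Q) ↓ ((R ∧ ¬U) ↔ ¬P)) ↔ ¬S

¬S = ¬T = F
¬Q = ¬F = T
¬S ∧ ¬Q = F ∧ T = F
¬U = ¬T = F
R ∧ ¬U = T ∧ F = F
¬P = ¬T = F
(R ∧ ¬U) ↔ ¬P = F ↔ F = T
(¬S ∧ ¬Q) ↓ ((R ∧ ¬U) ↔ ¬P) = F ↓ T = F
¬S = ¬T = F
((¬S ∧ ¬Q) ↓ ((R ∧ ¬U) ↔ ¬P)) ↔ ¬S = F ↔ F = T
Hence S1 is true.

S2: This is (Q ∨ (¬U ↓ ¬S)) ⊕ ¬P.

¬U = ¬T = F
¬S = ¬T = F
¬U ↓ ¬S = F ↓ F = T
Q ∨ (¬U ↓ ¬S) = F ∨ T = T
¬P = ¬T = F
(Q ∨ (¬U ↓ ¬S)) ⊕ ¬P = T ⊕ F = T
So S2 is true.

S3: Formalization: (¬S → (¬Q ↔ (¬U ∧ R))) → P

¬S = ¬T = F
¬Q = ¬F = T
¬U = ¬T = F
¬U ∧ R = F ∧ T = F
¬Q ↔ (¬U ∧ R) = T ↔ F = F
¬S → (¬Q ↔ (¬U ∧ R)) = F → F = T
(¬S → (¬Q ↔ (¬U ∧ R))) → P = T → T = T
So S3 is true.

3 of the 3 statements are true.

3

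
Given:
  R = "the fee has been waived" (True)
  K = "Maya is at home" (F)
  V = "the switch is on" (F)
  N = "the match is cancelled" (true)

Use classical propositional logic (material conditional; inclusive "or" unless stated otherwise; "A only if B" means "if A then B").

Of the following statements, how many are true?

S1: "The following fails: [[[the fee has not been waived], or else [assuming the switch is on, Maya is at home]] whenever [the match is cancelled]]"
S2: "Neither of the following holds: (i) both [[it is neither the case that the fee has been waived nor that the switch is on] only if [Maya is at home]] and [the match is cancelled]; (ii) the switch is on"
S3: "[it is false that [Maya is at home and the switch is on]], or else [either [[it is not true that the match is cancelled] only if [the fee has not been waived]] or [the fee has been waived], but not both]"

1

S1: This is not (N -> (not R or (V -> K))).

not R = not True = False
V -> K = False -> False = True
not R or (V -> K) = False or True = True
N -> (not R or (V -> K)) = True -> True = True
not (N -> (not R or (V -> K))) = not True = False
Thus S1 is false.

S2: This is (((R nor V) -> K) and N) nor V.

R nor V = True nor False = False
(R nor V) -> K = False -> False = True
((R nor V) -> K) and N = True and True = True
(((R nor V) -> K) and N) nor V = True nor False = False
So S2 is false.

S3: Parsed as not (K and V) or ((not N -> not R) xor R)

K and V = False and False = False
not (K and V) = not False = True
not N = not True = False
not R = not True = False
not N -> not R = False -> False = True
(not N -> not R) xor R = True xor True = False
not (K and V) or ((not N -> not R) xor R) = True or False = True
So S3 is true.

True statements: 1.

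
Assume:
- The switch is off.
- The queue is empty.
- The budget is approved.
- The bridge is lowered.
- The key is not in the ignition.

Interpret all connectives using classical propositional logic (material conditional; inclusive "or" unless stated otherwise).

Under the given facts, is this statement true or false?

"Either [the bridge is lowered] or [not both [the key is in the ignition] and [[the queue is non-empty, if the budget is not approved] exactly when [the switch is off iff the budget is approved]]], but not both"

Let Q = "the bridge is raised" (F), H = "the key is in the ignition" (F), R = "the budget is approved" (T), D = "the queue is empty" (T), P = "the switch is on" (F).
Formalization: ¬Q ⊕ (H ↑ ((¬R → ¬D) ↔ (¬P ↔ R)))

¬Q = ¬F = T
¬R = ¬T = F
¬D = ¬T = F
¬R → ¬D = F → F = T
¬P = ¬F = T
¬P ↔ R = T ↔ T = T
(¬R → ¬D) ↔ (¬P ↔ R) = T ↔ T = T
H ↑ ((¬R → ¬D) ↔ (¬P ↔ R)) = F ↑ T = T
¬Q ⊕ (H ↑ ((¬R → ¬D) ↔ (¬P ↔ R))) = T ⊕ T = F

False.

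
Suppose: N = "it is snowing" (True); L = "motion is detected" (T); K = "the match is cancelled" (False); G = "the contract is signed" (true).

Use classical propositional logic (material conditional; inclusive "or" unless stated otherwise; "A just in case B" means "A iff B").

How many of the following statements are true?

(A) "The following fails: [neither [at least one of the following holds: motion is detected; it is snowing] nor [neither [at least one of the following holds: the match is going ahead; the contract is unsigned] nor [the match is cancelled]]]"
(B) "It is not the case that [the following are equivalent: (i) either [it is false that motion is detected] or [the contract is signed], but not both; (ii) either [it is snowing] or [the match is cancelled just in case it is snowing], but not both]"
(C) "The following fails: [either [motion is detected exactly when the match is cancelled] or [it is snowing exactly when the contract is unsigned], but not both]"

(A): In symbols: ¬((L ∨ N) ↓ ((¬K ∨ ¬G) ↓ K))

L ∨ N = T ∨ T = T
¬K = ¬F = T
¬G = ¬T = F
¬K ∨ ¬G = T ∨ F = T
(¬K ∨ ¬G) ↓ K = T ↓ F = F
(L ∨ N) ↓ ((¬K ∨ ¬G) ↓ K) = T ↓ F = F
¬((L ∨ N) ↓ ((¬K ∨ ¬G) ↓ K)) = ¬F = T
So (A) is true.

(B): This is ¬((¬L ⊕ G) ↔ (N ⊕ (K ↔ N))).

¬L = ¬T = F
¬L ⊕ G = F ⊕ T = T
K ↔ N = F ↔ T = F
N ⊕ (K ↔ N) = T ⊕ F = T
(¬L ⊕ G) ↔ (N ⊕ (K ↔ N)) = T ↔ T = T
¬((¬L ⊕ G) ↔ (N ⊕ (K ↔ N))) = ¬T = F
So (B) is false.

(C): This is ¬((L ↔ K) ⊕ (N ↔ ¬G)).

L ↔ K = T ↔ F = F
¬G = ¬T = F
N ↔ ¬G = T ↔ F = F
(L ↔ K) ⊕ (N ↔ ¬G) = F ⊕ F = F
¬((L ↔ K) ⊕ (N ↔ ¬G)) = ¬F = T
So (C) is true.

Count: 2.

2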